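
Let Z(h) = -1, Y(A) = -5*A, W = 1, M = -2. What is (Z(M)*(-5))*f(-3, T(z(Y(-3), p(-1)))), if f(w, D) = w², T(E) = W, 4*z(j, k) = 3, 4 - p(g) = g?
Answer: 45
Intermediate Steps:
p(g) = 4 - g
z(j, k) = ¾ (z(j, k) = (¼)*3 = ¾)
T(E) = 1
(Z(M)*(-5))*f(-3, T(z(Y(-3), p(-1)))) = -1*(-5)*(-3)² = 5*9 = 45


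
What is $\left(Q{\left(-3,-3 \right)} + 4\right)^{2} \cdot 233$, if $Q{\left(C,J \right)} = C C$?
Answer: $39377$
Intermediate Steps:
$Q{\left(C,J \right)} = C^{2}$
$\left(Q{\left(-3,-3 \right)} + 4\right)^{2} \cdot 233 = \left(\left(-3\right)^{2} + 4\right)^{2} \cdot 233 = \left(9 + 4\right)^{2} \cdot 233 = 13^{2} \cdot 233 = 169 \cdot 233 = 39377$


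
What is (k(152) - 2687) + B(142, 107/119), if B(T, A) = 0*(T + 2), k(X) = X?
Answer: -2535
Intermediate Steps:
B(T, A) = 0 (B(T, A) = 0*(2 + T) = 0)
(k(152) - 2687) + B(142, 107/119) = (152 - 2687) + 0 = -2535 + 0 = -2535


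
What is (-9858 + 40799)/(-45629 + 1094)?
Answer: -30941/44535 ≈ -0.69476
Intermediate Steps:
(-9858 + 40799)/(-45629 + 1094) = 30941/(-44535) = 30941*(-1/44535) = -30941/44535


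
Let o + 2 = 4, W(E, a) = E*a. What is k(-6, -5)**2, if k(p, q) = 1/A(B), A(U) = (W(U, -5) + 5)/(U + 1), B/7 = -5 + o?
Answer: 4/121 ≈ 0.033058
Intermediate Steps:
o = 2 (o = -2 + 4 = 2)
B = -21 (B = 7*(-5 + 2) = 7*(-3) = -21)
A(U) = (5 - 5*U)/(1 + U) (A(U) = (U*(-5) + 5)/(U + 1) = (-5*U + 5)/(1 + U) = (5 - 5*U)/(1 + U))
k(p, q) = -2/11 (k(p, q) = 1/(5*(1 - 1*(-21))/(1 - 21)) = 1/(5*(1 + 21)/(-20)) = 1/(5*(-1/20)*22) = 1/(-11/2) = -2/11)
k(-6, -5)**2 = (-2/11)**2 = 4/121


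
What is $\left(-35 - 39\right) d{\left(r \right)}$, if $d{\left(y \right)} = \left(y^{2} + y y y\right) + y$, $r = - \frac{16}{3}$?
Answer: $\frac{256928}{27} \approx 9515.8$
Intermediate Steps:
$r = - \frac{16}{3}$ ($r = \left(-16\right) \frac{1}{3} = - \frac{16}{3} \approx -5.3333$)
$d{\left(y \right)} = y + y^{2} + y^{3}$ ($d{\left(y \right)} = \left(y^{2} + y^{2} y\right) + y = \left(y^{2} + y^{3}\right) + y = y + y^{2} + y^{3}$)
$\left(-35 - 39\right) d{\left(r \right)} = \left(-35 - 39\right) \left(- \frac{16 \left(1 - \frac{16}{3} + \left(- \frac{16}{3}\right)^{2}\right)}{3}\right) = - 74 \left(- \frac{16 \left(1 - \frac{16}{3} + \frac{256}{9}\right)}{3}\right) = - 74 \left(\left(- \frac{16}{3}\right) \frac{217}{9}\right) = \left(-74\right) \left(- \frac{3472}{27}\right) = \frac{256928}{27}$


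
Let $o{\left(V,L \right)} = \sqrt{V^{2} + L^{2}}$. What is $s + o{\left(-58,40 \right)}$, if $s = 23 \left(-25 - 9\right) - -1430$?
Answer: $648 + 2 \sqrt{1241} \approx 718.46$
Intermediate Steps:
$o{\left(V,L \right)} = \sqrt{L^{2} + V^{2}}$
$s = 648$ ($s = 23 \left(-34\right) + 1430 = -782 + 1430 = 648$)
$s + o{\left(-58,40 \right)} = 648 + \sqrt{40^{2} + \left(-58\right)^{2}} = 648 + \sqrt{1600 + 3364} = 648 + \sqrt{4964} = 648 + 2 \sqrt{1241}$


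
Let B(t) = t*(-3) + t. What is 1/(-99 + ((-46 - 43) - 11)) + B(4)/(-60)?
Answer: 383/2985 ≈ 0.12831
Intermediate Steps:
B(t) = -2*t (B(t) = -3*t + t = -2*t)
1/(-99 + ((-46 - 43) - 11)) + B(4)/(-60) = 1/(-99 + ((-46 - 43) - 11)) - 2*4/(-60) = 1/(-99 + (-89 - 11)) - 8*(-1/60) = 1/(-99 - 100) + 2/15 = 1/(-199) + 2/15 = -1/199 + 2/15 = 383/2985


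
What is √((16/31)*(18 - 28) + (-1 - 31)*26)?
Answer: 4*I*√50282/31 ≈ 28.934*I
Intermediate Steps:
√((16/31)*(18 - 28) + (-1 - 31)*26) = √((16*(1/31))*(-10) - 32*26) = √((16/31)*(-10) - 832) = √(-160/31 - 832) = √(-25952/31) = 4*I*√50282/31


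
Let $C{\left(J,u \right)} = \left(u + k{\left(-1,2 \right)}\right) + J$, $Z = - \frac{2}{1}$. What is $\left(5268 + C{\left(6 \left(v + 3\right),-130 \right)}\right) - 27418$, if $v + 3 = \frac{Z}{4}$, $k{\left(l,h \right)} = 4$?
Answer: $-22279$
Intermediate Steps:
$Z = -2$ ($Z = \left(-2\right) 1 = -2$)
$v = - \frac{7}{2}$ ($v = -3 - \frac{2}{4} = -3 - \frac{1}{2} = - \frac{7}{2} \approx -3.5$)
$C{\left(J,u \right)} = 4 + J + u$ ($C{\left(J,u \right)} = \left(u + 4\right) + J = \left(4 + u\right) + J = 4 + J + u$)
$\left(5268 + C{\left(6 \left(v + 3\right),-130 \right)}\right) - 27418 = \left(5268 + \left(4 + 6 \left(- \frac{7}{2} + 3\right) - 130\right)\right) - 27418 = \left(5268 + \left(4 + 6 \left(- \frac{1}{2}\right) - 130\right)\right) - 27418 = \left(5268 - 129\right) - 27418 = 5139 - 27418 = -22279$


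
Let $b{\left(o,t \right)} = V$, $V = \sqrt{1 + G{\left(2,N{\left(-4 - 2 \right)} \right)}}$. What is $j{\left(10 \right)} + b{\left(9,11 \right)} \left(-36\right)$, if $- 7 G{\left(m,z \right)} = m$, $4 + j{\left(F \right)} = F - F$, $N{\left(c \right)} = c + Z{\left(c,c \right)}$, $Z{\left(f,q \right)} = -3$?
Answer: $-4 - \frac{36 \sqrt{35}}{7} \approx -34.426$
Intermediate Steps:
$N{\left(c \right)} = -3 + c$ ($N{\left(c \right)} = c - 3 = -3 + c$)
$j{\left(F \right)} = -4$ ($j{\left(F \right)} = -4 + \left(F - F\right) = -4 + 0 = -4$)
$G{\left(m,z \right)} = - \frac{m}{7}$
$V = \frac{\sqrt{35}}{7}$ ($V = \sqrt{1 - \frac{2}{7}} = \sqrt{\frac{5}{7}} = \frac{\sqrt{35}}{7} \approx 0.84515$)
$b{\left(o,t \right)} = \frac{\sqrt{35}}{7}$
$j{\left(10 \right)} + b{\left(9,11 \right)} \left(-36\right) = -4 + \frac{\sqrt{35}}{7} \left(-36\right) = -4 - \frac{36 \sqrt{35}}{7}$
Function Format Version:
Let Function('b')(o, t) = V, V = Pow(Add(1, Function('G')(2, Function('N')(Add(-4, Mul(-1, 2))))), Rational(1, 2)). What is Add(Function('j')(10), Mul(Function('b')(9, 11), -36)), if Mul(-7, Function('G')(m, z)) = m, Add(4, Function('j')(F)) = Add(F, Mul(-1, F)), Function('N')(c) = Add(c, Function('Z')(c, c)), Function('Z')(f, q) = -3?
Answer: Add(-4, Mul(Rational(-36, 7), Pow(35, Rational(1, 2)))) ≈ -34.426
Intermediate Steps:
Function('N')(c) = Add(-3, c) (Function('N')(c) = Add(c, -3) = Add(-3, c))
Function('j')(F) = -4 (Function('j')(F) = Add(-4, Add(F, Mul(-1, F))) = Add(-4, 0) = -4)
Function('G')(m, z) = Mul(Rational(-1, 7), m)
V = Mul(Rational(1, 7), Pow(35, Rational(1, 2))) (V = Pow(Add(1, Mul(Rational(-1, 7), 2)), Rational(1, 2)) = Pow(Add(1, Rational(-2, 7)), Rational(1, 2)) = Pow(Rational(5, 7), Rational(1, 2)) = Mul(Rational(1, 7), Pow(35, Rational(1, 2))) ≈ 0.84515)
Function('b')(o, t) = Mul(Rational(1, 7), Pow(35, Rational(1, 2)))
Add(Function('j')(10), Mul(Function('b')(9, 11), -36)) = Add(-4, Mul(Mul(Rational(1, 7), Pow(35, Rational(1, 2))), -36)) = Add(-4, Mul(Rational(-36, 7), Pow(35, Rational(1, 2))))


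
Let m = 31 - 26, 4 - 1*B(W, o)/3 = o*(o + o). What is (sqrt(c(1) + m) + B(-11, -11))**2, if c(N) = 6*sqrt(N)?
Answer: (-714 + sqrt(11))**2 ≈ 5.0507e+5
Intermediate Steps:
B(W, o) = 12 - 6*o**2 (B(W, o) = 12 - 3*o*(o + o) = 12 - 3*o*2*o = 12 - 6*o**2)
m = 5
(sqrt(c(1) + m) + B(-11, -11))**2 = (sqrt(6*sqrt(1) + 5) + (12 - 6*(-11)**2))**2 = (sqrt(6*1 + 5) + (12 - 6*121))**2 = (sqrt(6 + 5) + (12 - 726))**2 = (sqrt(11) - 714)**2 = (-714 + sqrt(11))**2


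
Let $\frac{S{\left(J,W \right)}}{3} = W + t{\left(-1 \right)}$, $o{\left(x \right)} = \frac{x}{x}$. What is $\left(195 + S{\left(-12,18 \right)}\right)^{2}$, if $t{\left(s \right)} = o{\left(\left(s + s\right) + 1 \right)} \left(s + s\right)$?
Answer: $59049$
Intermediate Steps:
$o{\left(x \right)} = 1$
$t{\left(s \right)} = 2 s$ ($t{\left(s \right)} = 1 \left(s + s\right) = 1 \cdot 2 s = 2 s$)
$S{\left(J,W \right)} = -6 + 3 W$ ($S{\left(J,W \right)} = 3 \left(W + 2 \left(-1\right)\right) = 3 \left(W - 2\right) = 3 \left(-2 + W\right) = -6 + 3 W$)
$\left(195 + S{\left(-12,18 \right)}\right)^{2} = \left(195 + \left(-6 + 3 \cdot 18\right)\right)^{2} = \left(195 + \left(-6 + 54\right)\right)^{2} = \left(195 + 48\right)^{2} = 243^{2} = 59049$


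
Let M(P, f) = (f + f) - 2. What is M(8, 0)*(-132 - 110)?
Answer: 484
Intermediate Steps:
M(P, f) = -2 + 2*f (M(P, f) = 2*f - 2 = -2 + 2*f)
M(8, 0)*(-132 - 110) = (-2 + 2*0)*(-132 - 110) = (-2 + 0)*(-242) = -2*(-242) = 484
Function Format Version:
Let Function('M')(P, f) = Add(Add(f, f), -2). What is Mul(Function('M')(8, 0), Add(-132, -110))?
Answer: 484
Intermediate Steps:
Function('M')(P, f) = Add(-2, Mul(2, f)) (Function('M')(P, f) = Add(Mul(2, f), -2) = Add(-2, Mul(2, f)))
Mul(Function('M')(8, 0), Add(-132, -110)) = Mul(Add(-2, Mul(2, 0)), Add(-132, -110)) = Mul(Add(-2, 0), -242) = Mul(-2, -242) = 484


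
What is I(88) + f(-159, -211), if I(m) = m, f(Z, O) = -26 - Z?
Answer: 221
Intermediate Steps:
I(88) + f(-159, -211) = 88 + (-26 - 1*(-159)) = 88 + (-26 + 159) = 88 + 133 = 221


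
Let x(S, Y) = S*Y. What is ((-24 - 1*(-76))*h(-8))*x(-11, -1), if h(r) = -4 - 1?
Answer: -2860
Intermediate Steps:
h(r) = -5
((-24 - 1*(-76))*h(-8))*x(-11, -1) = ((-24 - 1*(-76))*(-5))*(-11*(-1)) = ((-24 + 76)*(-5))*11 = (52*(-5))*11 = -260*11 = -2860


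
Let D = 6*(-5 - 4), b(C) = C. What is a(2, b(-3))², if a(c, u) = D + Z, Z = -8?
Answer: 3844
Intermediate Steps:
D = -54 (D = 6*(-9) = -54)
a(c, u) = -62 (a(c, u) = -54 - 8 = -62)
a(2, b(-3))² = (-62)² = 3844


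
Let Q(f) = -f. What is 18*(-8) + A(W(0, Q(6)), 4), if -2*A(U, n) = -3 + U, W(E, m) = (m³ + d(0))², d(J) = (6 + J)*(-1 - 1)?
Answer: -52269/2 ≈ -26135.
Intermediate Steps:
d(J) = -12 - 2*J (d(J) = (6 + J)*(-2) = -12 - 2*J)
W(E, m) = (-12 + m³)² (W(E, m) = (m³ + (-12 - 2*0))² = (m³ + (-12 + 0))² = (m³ - 12)² = (-12 + m³)²)
A(U, n) = 3/2 - U/2 (A(U, n) = -(-3 + U)/2 = 3/2 - U/2)
18*(-8) + A(W(0, Q(6)), 4) = 18*(-8) + (3/2 - (-12 + (-1*6)³)²/2) = -144 + (3/2 - (-12 + (-6)³)²/2) = -144 + (3/2 - (-12 - 216)²/2) = -144 + (3/2 - ½*(-228)²) = -144 + (3/2 - ½*51984) = -144 + (3/2 - 25992) = -144 - 51981/2 = -52269/2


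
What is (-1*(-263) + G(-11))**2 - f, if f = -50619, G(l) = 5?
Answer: 122443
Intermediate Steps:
(-1*(-263) + G(-11))**2 - f = (-1*(-263) + 5)**2 - 1*(-50619) = (263 + 5)**2 + 50619 = 268**2 + 50619 = 71824 + 50619 = 122443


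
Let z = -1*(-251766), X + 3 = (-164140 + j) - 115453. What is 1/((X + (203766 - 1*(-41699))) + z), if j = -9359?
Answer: 1/208276 ≈ 4.8013e-6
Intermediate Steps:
X = -288955 (X = -3 + ((-164140 - 9359) - 115453) = -3 + (-173499 - 115453) = -3 - 288952 = -288955)
z = 251766
1/((X + (203766 - 1*(-41699))) + z) = 1/((-288955 + (203766 - 1*(-41699))) + 251766) = 1/((-288955 + (203766 + 41699)) + 251766) = 1/((-288955 + 245465) + 251766) = 1/(-43490 + 251766) = 1/208276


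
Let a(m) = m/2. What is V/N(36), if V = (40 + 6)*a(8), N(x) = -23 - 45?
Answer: -46/17 ≈ -2.7059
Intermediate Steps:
a(m) = m/2 (a(m) = m*(½) = m/2)
N(x) = -68
V = 184 (V = (40 + 6)*((½)*8) = 46*4 = 184)
V/N(36) = 184/(-68) = 184*(-1/68) = -46/17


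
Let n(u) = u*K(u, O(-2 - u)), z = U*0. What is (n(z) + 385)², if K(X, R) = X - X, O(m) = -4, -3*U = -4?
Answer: 148225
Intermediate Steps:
U = 4/3 (U = -⅓*(-4) = 4/3 ≈ 1.3333)
K(X, R) = 0
z = 0 (z = (4/3)*0 = 0)
n(u) = 0 (n(u) = u*0 = 0)
(n(z) + 385)² = (0 + 385)² = 385² = 148225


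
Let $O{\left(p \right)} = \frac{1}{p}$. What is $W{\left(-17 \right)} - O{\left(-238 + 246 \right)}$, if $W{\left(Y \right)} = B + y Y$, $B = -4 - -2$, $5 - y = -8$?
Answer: $- \frac{1785}{8} \approx -223.13$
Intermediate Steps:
$y = 13$ ($y = 5 - -8 = 5 + 8 = 13$)
$B = -2$ ($B = -4 + 2 = -2$)
$W{\left(Y \right)} = -2 + 13 Y$
$W{\left(-17 \right)} - O{\left(-238 + 246 \right)} = \left(-2 + 13 \left(-17\right)\right) - \frac{1}{-238 + 246} = \left(-2 - 221\right) - \frac{1}{8} = -223 - \frac{1}{8} = - \frac{1785}{8}$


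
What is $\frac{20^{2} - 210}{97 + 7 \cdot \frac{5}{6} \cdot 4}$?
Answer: $\frac{30}{19} \approx 1.5789$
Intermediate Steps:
$\frac{20^{2} - 210}{97 + 7 \cdot \frac{5}{6} \cdot 4} = \frac{400 - 210}{97 + 7 \cdot 5 \cdot \frac{1}{6} \cdot 4} = \frac{190}{97 + 7 \cdot \frac{5}{6} \cdot 4} = \frac{190}{97 + \frac{35}{6} \cdot 4} = \frac{190}{97 + \frac{70}{3}} = \frac{190}{\frac{361}{3}} = 190 \cdot \frac{3}{361} = \frac{30}{19}$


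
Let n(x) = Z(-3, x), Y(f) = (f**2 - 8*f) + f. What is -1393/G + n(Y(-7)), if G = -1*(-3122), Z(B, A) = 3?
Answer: 1139/446 ≈ 2.5538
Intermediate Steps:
Y(f) = f**2 - 7*f
G = 3122
n(x) = 3
-1393/G + n(Y(-7)) = -1393/3122 + 3 = -1393*1/3122 + 3 = -199/446 + 3 = 1139/446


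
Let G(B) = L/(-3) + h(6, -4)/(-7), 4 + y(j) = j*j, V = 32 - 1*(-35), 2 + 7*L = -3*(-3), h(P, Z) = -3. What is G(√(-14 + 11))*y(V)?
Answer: 2990/7 ≈ 427.14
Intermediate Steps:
L = 1 (L = -2/7 + (-3*(-3))/7 = -2/7 + (⅐)*9 = -2/7 + 9/7 = 1)
V = 67 (V = 32 + 35 = 67)
y(j) = -4 + j² (y(j) = -4 + j*j = -4 + j²)
G(B) = 2/21 (G(B) = 1/(-3) - 3/(-7) = 1*(-⅓) - 3*(-⅐) = -⅓ + 3/7 = 2/21)
G(√(-14 + 11))*y(V) = 2*(-4 + 67²)/21 = 2*(-4 + 4489)/21 = (2/21)*4485 = 2990/7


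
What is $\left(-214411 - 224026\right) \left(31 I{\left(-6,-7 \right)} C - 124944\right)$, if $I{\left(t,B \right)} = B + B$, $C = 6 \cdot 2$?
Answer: $57063452424$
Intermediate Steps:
$C = 12$
$I{\left(t,B \right)} = 2 B$
$\left(-214411 - 224026\right) \left(31 I{\left(-6,-7 \right)} C - 124944\right) = \left(-214411 - 224026\right) \left(31 \cdot 2 \left(-7\right) 12 - 124944\right) = - 438437 \left(31 \left(-14\right) 12 - 124944\right) = - 438437 \left(\left(-434\right) 12 - 124944\right) = - 438437 \left(-5208 - 124944\right) = \left(-438437\right) \left(-130152\right) = 57063452424$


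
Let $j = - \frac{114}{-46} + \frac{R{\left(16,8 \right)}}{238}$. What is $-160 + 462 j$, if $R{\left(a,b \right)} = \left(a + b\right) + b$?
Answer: $\frac{409406}{391} \approx 1047.1$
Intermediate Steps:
$R{\left(a,b \right)} = a + 2 b$
$j = \frac{7151}{2737}$ ($j = - \frac{114}{-46} + \frac{16 + 2 \cdot 8}{238} = \left(-114\right) \left(- \frac{1}{46}\right) + \left(16 + 16\right) \frac{1}{238} = \frac{57}{23} + 32 \cdot \frac{1}{238} = \frac{57}{23} + \frac{16}{119} = \frac{7151}{2737} \approx 2.6127$)
$-160 + 462 j = -160 + 462 \cdot \frac{7151}{2737} = -160 + \frac{471966}{391} = \frac{409406}{391}$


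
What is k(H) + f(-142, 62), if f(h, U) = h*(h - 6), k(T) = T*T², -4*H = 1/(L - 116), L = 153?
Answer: 68129500671/3241792 ≈ 21016.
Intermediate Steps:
H = -1/148 (H = -1/(4*(153 - 116)) = -¼/37 = -¼*1/37 = -1/148 ≈ -0.0067568)
k(T) = T³
f(h, U) = h*(-6 + h)
k(H) + f(-142, 62) = (-1/148)³ - 142*(-6 - 142) = -1/3241792 - 142*(-148) = -1/3241792 + 21016 = 68129500671/3241792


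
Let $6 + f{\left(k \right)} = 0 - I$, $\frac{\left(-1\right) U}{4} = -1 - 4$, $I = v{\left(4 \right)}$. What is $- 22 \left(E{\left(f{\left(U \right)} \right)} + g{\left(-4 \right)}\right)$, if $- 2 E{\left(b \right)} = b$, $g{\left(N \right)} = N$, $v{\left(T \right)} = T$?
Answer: $-22$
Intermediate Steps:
$I = 4$
$U = 20$ ($U = - 4 \left(-1 - 4\right) = \left(-4\right) \left(-5\right) = 20$)
$f{\left(k \right)} = -10$ ($f{\left(k \right)} = -6 + \left(0 - 4\right) = -6 - 4 = -10$)
$E{\left(b \right)} = - \frac{b}{2}$
$- 22 \left(E{\left(f{\left(U \right)} \right)} + g{\left(-4 \right)}\right) = - 22 \left(\left(- \frac{1}{2}\right) \left(-10\right) - 4\right) = - 22 \left(5 - 4\right) = \left(-22\right) 1 = -22$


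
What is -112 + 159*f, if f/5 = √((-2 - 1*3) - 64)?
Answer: -112 + 795*I*√69 ≈ -112.0 + 6603.8*I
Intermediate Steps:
f = 5*I*√69 (f = 5*√((-2 - 1*3) - 64) = 5*√((-2 - 3) - 64) = 5*√(-5 - 64) = 5*√(-69) = 5*(I*√69) = 5*I*√69 ≈ 41.533*I)
-112 + 159*f = -112 + 159*(5*I*√69) = -112 + 795*I*√69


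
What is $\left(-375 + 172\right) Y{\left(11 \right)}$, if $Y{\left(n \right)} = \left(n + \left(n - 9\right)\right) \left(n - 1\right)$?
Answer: $-26390$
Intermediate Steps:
$Y{\left(n \right)} = \left(-1 + n\right) \left(-9 + 2 n\right)$ ($Y{\left(n \right)} = \left(n + \left(-9 + n\right)\right) \left(-1 + n\right) = \left(-9 + 2 n\right) \left(-1 + n\right) = \left(-1 + n\right) \left(-9 + 2 n\right)$)
$\left(-375 + 172\right) Y{\left(11 \right)} = \left(-375 + 172\right) \left(9 - 121 + 2 \cdot 11^{2}\right) = - 203 \left(9 - 121 + 2 \cdot 121\right) = - 203 \left(9 - 121 + 242\right) = \left(-203\right) 130 = -26390$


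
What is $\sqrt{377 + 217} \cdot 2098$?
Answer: $6294 \sqrt{66} \approx 51133.0$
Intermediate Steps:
$\sqrt{377 + 217} \cdot 2098 = \sqrt{594} \cdot 2098 = 3 \sqrt{66} \cdot 2098 = 6294 \sqrt{66}$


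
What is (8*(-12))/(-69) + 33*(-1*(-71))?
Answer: 53921/23 ≈ 2344.4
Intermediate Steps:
(8*(-12))/(-69) + 33*(-1*(-71)) = -96*(-1/69) + 33*71 = 32/23 + 2343 = 53921/23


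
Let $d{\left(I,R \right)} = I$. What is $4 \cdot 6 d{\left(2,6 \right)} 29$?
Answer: $1392$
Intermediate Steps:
$4 \cdot 6 d{\left(2,6 \right)} 29 = 4 \cdot 6 \cdot 2 \cdot 29 = 24 \cdot 2 \cdot 29 = 48 \cdot 29 = 1392$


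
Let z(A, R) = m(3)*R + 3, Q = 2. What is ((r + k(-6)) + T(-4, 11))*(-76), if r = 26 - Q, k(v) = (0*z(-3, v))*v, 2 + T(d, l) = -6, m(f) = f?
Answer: -1216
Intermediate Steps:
z(A, R) = 3 + 3*R (z(A, R) = 3*R + 3 = 3 + 3*R)
T(d, l) = -8 (T(d, l) = -2 - 6 = -8)
k(v) = 0 (k(v) = (0*(3 + 3*v))*v = 0*v = 0)
r = 24 (r = 26 - 1*2 = 26 - 2 = 24)
((r + k(-6)) + T(-4, 11))*(-76) = ((24 + 0) - 8)*(-76) = (24 - 8)*(-76) = 16*(-76) = -1216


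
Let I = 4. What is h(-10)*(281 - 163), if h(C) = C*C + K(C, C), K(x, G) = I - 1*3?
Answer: 11918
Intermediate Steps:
K(x, G) = 1 (K(x, G) = 4 - 1*3 = 4 - 3 = 1)
h(C) = 1 + C**2 (h(C) = C*C + 1 = C**2 + 1 = 1 + C**2)
h(-10)*(281 - 163) = (1 + (-10)**2)*(281 - 163) = (1 + 100)*118 = 101*118 = 11918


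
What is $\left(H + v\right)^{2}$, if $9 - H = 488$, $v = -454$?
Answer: $870489$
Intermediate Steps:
$H = -479$ ($H = 9 - 488 = -479$)
$\left(H + v\right)^{2} = \left(-479 - 454\right)^{2} = \left(-933\right)^{2} = 870489$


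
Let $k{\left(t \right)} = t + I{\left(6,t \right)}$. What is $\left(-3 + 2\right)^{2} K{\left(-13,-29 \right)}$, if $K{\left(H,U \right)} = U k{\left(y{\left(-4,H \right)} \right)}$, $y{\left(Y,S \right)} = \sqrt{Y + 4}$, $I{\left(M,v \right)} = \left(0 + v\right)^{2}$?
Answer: $0$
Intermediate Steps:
$I{\left(M,v \right)} = v^{2}$
$y{\left(Y,S \right)} = \sqrt{4 + Y}$
$k{\left(t \right)} = t + t^{2}$
$K{\left(H,U \right)} = 0$ ($K{\left(H,U \right)} = U \sqrt{4 - 4} \left(1 + \sqrt{4 - 4}\right) = U \sqrt{0} \left(1 + \sqrt{0}\right) = U 0 \left(1 + 0\right) = U 0 \cdot 1 = U 0 = 0$)
$\left(-3 + 2\right)^{2} K{\left(-13,-29 \right)} = \left(-3 + 2\right)^{2} \cdot 0 = \left(-1\right)^{2} \cdot 0 = 1 \cdot 0 = 0$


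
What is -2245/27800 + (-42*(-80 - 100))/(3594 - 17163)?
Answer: -16042027/25147880 ≈ -0.63791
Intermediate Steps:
-2245/27800 + (-42*(-80 - 100))/(3594 - 17163) = -2245*1/27800 - 42*(-180)/(-13569) = -449/5560 + 7560*(-1/13569) = -449/5560 - 2520/4523 = -16042027/25147880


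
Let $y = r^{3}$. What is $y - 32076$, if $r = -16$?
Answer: $-36172$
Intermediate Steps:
$y = -4096$ ($y = \left(-16\right)^{3} = -4096$)
$y - 32076 = -4096 - 32076 = -36172$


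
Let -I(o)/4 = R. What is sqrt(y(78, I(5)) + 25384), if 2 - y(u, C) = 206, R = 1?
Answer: 2*sqrt(6295) ≈ 158.68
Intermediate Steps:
I(o) = -4 (I(o) = -4*1 = -4)
y(u, C) = -204 (y(u, C) = 2 - 1*206 = 2 - 206 = -204)
sqrt(y(78, I(5)) + 25384) = sqrt(-204 + 25384) = sqrt(25180) = 2*sqrt(6295)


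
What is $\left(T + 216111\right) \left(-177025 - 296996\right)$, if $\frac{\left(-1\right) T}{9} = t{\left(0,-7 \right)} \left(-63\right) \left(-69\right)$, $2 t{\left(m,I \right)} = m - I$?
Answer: $- \frac{75066439581}{2} \approx -3.7533 \cdot 10^{10}$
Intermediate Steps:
$t{\left(m,I \right)} = \frac{m}{2} - \frac{I}{2}$ ($t{\left(m,I \right)} = \frac{m - I}{2} = \frac{m}{2} - \frac{I}{2}$)
$T = - \frac{273861}{2}$ ($T = - 9 \left(\frac{1}{2} \cdot 0 - - \frac{7}{2}\right) \left(-63\right) \left(-69\right) = - 9 \left(0 + \frac{7}{2}\right) \left(-63\right) \left(-69\right) = - 9 \cdot \frac{7}{2} \left(-63\right) \left(-69\right) = - 9 \left(\left(- \frac{441}{2}\right) \left(-69\right)\right) = \left(-9\right) \frac{30429}{2} = - \frac{273861}{2} \approx -1.3693 \cdot 10^{5}$)
$\left(T + 216111\right) \left(-177025 - 296996\right) = \left(- \frac{273861}{2} + 216111\right) \left(-177025 - 296996\right) = \frac{158361}{2} \left(-474021\right) = - \frac{75066439581}{2}$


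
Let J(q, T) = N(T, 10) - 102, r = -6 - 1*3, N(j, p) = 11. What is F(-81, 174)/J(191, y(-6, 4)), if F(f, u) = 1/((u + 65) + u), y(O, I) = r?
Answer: -1/37583 ≈ -2.6608e-5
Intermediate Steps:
r = -9 (r = -6 - 3 = -9)
y(O, I) = -9
F(f, u) = 1/(65 + 2*u) (F(f, u) = 1/((65 + u) + u) = 1/(65 + 2*u))
J(q, T) = -91 (J(q, T) = 11 - 102 = -91)
F(-81, 174)/J(191, y(-6, 4)) = 1/((65 + 2*174)*(-91)) = -1/91/(65 + 348) = -1/91/413 = (1/413)*(-1/91) = -1/37583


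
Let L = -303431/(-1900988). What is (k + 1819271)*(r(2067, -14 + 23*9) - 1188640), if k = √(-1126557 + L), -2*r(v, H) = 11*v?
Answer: -4366281327607/2 - 2400017*I*√1017775209615991595/1900988 ≈ -2.1831e+12 - 1.2737e+9*I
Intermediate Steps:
L = 303431/1900988 (L = -303431*(-1/1900988) = 303431/1900988 ≈ 0.15962)
r(v, H) = -11*v/2
k = I*√1017775209615991595/950494 (k = √(-1126557 + 303431/1900988) = √(-2141571034885/1900988) = I*√1017775209615991595/950494 ≈ 1061.4*I)
(k + 1819271)*(r(2067, -14 + 23*9) - 1188640) = (I*√1017775209615991595/950494 + 1819271)*(-11/2*2067 - 1188640) = (1819271 + I*√1017775209615991595/950494)*(-22737/2 - 1188640) = (1819271 + I*√1017775209615991595/950494)*(-2400017/2) = -4366281327607/2 - 2400017*I*√1017775209615991595/1900988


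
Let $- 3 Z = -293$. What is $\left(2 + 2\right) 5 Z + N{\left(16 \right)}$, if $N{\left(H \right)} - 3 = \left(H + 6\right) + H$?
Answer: $\frac{5983}{3} \approx 1994.3$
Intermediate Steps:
$N{\left(H \right)} = 9 + 2 H$ ($N{\left(H \right)} = 3 + \left(\left(H + 6\right) + H\right) = 3 + \left(\left(6 + H\right) + H\right) = 3 + \left(6 + 2 H\right) = 9 + 2 H$)
$Z = \frac{293}{3}$ ($Z = \left(- \frac{1}{3}\right) \left(-293\right) = \frac{293}{3} \approx 97.667$)
$\left(2 + 2\right) 5 Z + N{\left(16 \right)} = \left(2 + 2\right) 5 \cdot \frac{293}{3} + \left(9 + 2 \cdot 16\right) = 4 \cdot 5 \cdot \frac{293}{3} + \left(9 + 32\right) = 20 \cdot \frac{293}{3} + 41 = \frac{5860}{3} + 41 = \frac{5983}{3}$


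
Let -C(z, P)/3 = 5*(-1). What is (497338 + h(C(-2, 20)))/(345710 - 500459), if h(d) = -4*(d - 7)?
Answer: -497306/154749 ≈ -3.2136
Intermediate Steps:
C(z, P) = 15 (C(z, P) = -15*(-1) = -3*(-5) = 15)
h(d) = 28 - 4*d (h(d) = -4*(-7 + d) = 28 - 4*d)
(497338 + h(C(-2, 20)))/(345710 - 500459) = (497338 + (28 - 4*15))/(345710 - 500459) = (497338 + (28 - 60))/(-154749) = (497338 - 32)*(-1/154749) = 497306*(-1/154749) = -497306/154749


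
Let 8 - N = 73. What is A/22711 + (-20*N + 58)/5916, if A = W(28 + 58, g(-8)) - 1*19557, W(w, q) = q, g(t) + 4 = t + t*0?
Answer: -42464333/67179138 ≈ -0.63211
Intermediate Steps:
N = -65 (N = 8 - 1*73 = 8 - 73 = -65)
g(t) = -4 + t (g(t) = -4 + (t + t*0) = -4 + (t + 0) = -4 + t)
A = -19569 (A = (-4 - 8) - 1*19557 = -12 - 19557 = -19569)
A/22711 + (-20*N + 58)/5916 = -19569/22711 + (-20*(-65) + 58)/5916 = -19569*1/22711 + (1300 + 58)*(1/5916) = -19569/22711 + 1358*(1/5916) = -19569/22711 + 679/2958 = -42464333/67179138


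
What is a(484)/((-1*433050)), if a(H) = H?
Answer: -242/216525 ≈ -0.0011177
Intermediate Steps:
a(484)/((-1*433050)) = 484/((-1*433050)) = 484/(-433050) = 484*(-1/433050) = -242/216525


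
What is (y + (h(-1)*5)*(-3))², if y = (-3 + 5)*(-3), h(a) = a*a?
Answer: 441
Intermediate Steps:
h(a) = a²
y = -6 (y = 2*(-3) = -6)
(y + (h(-1)*5)*(-3))² = (-6 + ((-1)²*5)*(-3))² = (-6 + (1*5)*(-3))² = (-6 + 5*(-3))² = (-6 - 15)² = (-21)² = 441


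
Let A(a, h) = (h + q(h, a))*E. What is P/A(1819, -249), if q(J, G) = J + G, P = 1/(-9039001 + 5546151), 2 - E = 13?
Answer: 1/50754603350 ≈ 1.9703e-11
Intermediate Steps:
E = -11 (E = 2 - 1*13 = 2 - 13 = -11)
P = -1/3492850 (P = 1/(-3492850) = -1/3492850 ≈ -2.8630e-7)
q(J, G) = G + J
A(a, h) = -22*h - 11*a (A(a, h) = (h + (a + h))*(-11) = (a + 2*h)*(-11) = -22*h - 11*a)
P/A(1819, -249) = -1/(3492850*(-22*(-249) - 11*1819)) = -1/(3492850*(5478 - 20009)) = -1/3492850/(-14531) = -1/3492850*(-1/14531) = 1/50754603350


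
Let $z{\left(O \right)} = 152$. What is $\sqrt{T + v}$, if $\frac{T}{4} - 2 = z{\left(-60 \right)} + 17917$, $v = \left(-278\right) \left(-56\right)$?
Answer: $2 \sqrt{21963} \approx 296.4$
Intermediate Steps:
$v = 15568$
$T = 72284$ ($T = 8 + 4 \left(152 + 17917\right) = 8 + 4 \cdot 18069 = 8 + 72276 = 72284$)
$\sqrt{T + v} = \sqrt{72284 + 15568} = \sqrt{87852} = 2 \sqrt{21963}$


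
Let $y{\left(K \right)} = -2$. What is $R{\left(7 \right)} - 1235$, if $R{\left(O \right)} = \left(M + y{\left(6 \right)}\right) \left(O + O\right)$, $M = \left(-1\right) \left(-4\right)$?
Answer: $-1207$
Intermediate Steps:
$M = 4$
$R{\left(O \right)} = 4 O$ ($R{\left(O \right)} = \left(4 - 2\right) \left(O + O\right) = 2 \cdot 2 O = 4 O$)
$R{\left(7 \right)} - 1235 = 4 \cdot 7 - 1235 = 28 - 1235 = -1207$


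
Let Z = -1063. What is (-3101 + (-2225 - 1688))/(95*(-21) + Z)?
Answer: 3507/1529 ≈ 2.2937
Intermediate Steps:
(-3101 + (-2225 - 1688))/(95*(-21) + Z) = (-3101 + (-2225 - 1688))/(95*(-21) - 1063) = (-3101 - 3913)/(-1995 - 1063) = -7014/(-3058) = -7014*(-1/3058) = 3507/1529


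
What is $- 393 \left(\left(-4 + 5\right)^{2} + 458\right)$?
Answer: $-180387$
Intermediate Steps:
$- 393 \left(\left(-4 + 5\right)^{2} + 458\right) = - 393 \left(1^{2} + 458\right) = - 393 \left(1 + 458\right) = \left(-393\right) 459 = -180387$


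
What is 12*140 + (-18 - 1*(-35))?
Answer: 1697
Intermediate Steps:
12*140 + (-18 - 1*(-35)) = 1680 + (-18 + 35) = 1680 + 17 = 1697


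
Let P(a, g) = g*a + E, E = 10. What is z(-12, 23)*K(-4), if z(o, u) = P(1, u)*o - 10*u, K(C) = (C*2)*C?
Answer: -20032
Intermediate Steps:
K(C) = 2*C² (K(C) = (2*C)*C = 2*C²)
P(a, g) = 10 + a*g (P(a, g) = g*a + 10 = a*g + 10 = 10 + a*g)
z(o, u) = -10*u + o*(10 + u) (z(o, u) = (10 + 1*u)*o - 10*u = (10 + u)*o - 10*u = o*(10 + u) - 10*u = -10*u + o*(10 + u))
z(-12, 23)*K(-4) = (-10*23 - 12*(10 + 23))*(2*(-4)²) = (-230 - 12*33)*(2*16) = (-230 - 396)*32 = -626*32 = -20032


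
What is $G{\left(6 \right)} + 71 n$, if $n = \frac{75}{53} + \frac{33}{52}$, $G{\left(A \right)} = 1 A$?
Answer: $\frac{417615}{2756} \approx 151.53$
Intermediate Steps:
$G{\left(A \right)} = A$
$n = \frac{5649}{2756}$ ($n = 75 \cdot \frac{1}{53} + 33 \cdot \frac{1}{52} = \frac{75}{53} + \frac{33}{52} = \frac{5649}{2756} \approx 2.0497$)
$G{\left(6 \right)} + 71 n = 6 + 71 \cdot \frac{5649}{2756} = 6 + \frac{401079}{2756} = \frac{417615}{2756}$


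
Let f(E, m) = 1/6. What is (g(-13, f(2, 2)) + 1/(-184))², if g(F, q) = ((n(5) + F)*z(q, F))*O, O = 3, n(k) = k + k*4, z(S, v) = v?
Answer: 7415448769/33856 ≈ 2.1903e+5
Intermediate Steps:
n(k) = 5*k (n(k) = k + 4*k = 5*k)
f(E, m) = ⅙
g(F, q) = 3*F*(25 + F) (g(F, q) = ((5*5 + F)*F)*3 = ((25 + F)*F)*3 = (F*(25 + F))*3 = 3*F*(25 + F))
(g(-13, f(2, 2)) + 1/(-184))² = (3*(-13)*(25 - 13) + 1/(-184))² = (3*(-13)*12 - 1/184)² = (-468 - 1/184)² = (-86113/184)² = 7415448769/33856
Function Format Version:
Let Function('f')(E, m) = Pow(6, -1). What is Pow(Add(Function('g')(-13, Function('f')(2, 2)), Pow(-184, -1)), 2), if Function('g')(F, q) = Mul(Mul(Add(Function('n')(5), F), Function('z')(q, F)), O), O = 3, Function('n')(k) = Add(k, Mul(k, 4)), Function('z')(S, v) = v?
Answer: Rational(7415448769, 33856) ≈ 2.1903e+5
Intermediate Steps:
Function('n')(k) = Mul(5, k) (Function('n')(k) = Add(k, Mul(4, k)) = Mul(5, k))
Function('f')(E, m) = Rational(1, 6)
Function('g')(F, q) = Mul(3, F, Add(25, F)) (Function('g')(F, q) = Mul(Mul(Add(Mul(5, 5), F), F), 3) = Mul(Mul(Add(25, F), F), 3) = Mul(Mul(F, Add(25, F)), 3) = Mul(3, F, Add(25, F)))
Pow(Add(Function('g')(-13, Function('f')(2, 2)), Pow(-184, -1)), 2) = Pow(Add(Mul(3, -13, Add(25, -13)), Pow(-184, -1)), 2) = Pow(Add(Mul(3, -13, 12), Rational(-1, 184)), 2) = Pow(Add(-468, Rational(-1, 184)), 2) = Pow(Rational(-86113, 184), 2) = Rational(7415448769, 33856)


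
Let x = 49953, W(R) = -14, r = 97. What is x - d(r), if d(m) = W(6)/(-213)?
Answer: 10639975/213 ≈ 49953.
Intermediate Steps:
d(m) = 14/213 (d(m) = -14/(-213) = -14*(-1/213) = 14/213)
x - d(r) = 49953 - 1*14/213 = 49953 - 14/213 = 10639975/213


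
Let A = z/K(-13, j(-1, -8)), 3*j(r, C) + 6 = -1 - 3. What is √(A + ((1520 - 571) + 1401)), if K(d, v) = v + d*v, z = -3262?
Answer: 213*√5/10 ≈ 47.628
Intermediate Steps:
j(r, C) = -10/3 (j(r, C) = -2 + (-1 - 3)/3 = -2 + (⅓)*(-4) = -2 - 4/3 = -10/3)
A = -1631/20 (A = -3262*(-3/(10*(1 - 13))) = -3262/((-10/3*(-12))) = -3262/40 = -3262*1/40 = -1631/20 ≈ -81.550)
√(A + ((1520 - 571) + 1401)) = √(-1631/20 + ((1520 - 571) + 1401)) = √(-1631/20 + (949 + 1401)) = √(-1631/20 + 2350) = √(45369/20) = 213*√5/10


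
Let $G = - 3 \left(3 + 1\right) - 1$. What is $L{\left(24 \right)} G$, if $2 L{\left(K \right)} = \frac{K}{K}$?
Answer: $- \frac{13}{2} \approx -6.5$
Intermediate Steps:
$L{\left(K \right)} = \frac{1}{2}$ ($L{\left(K \right)} = \frac{K \frac{1}{K}}{2} = \frac{1}{2} \cdot 1 = \frac{1}{2}$)
$G = -13$ ($G = \left(-3\right) 4 - 1 = -12 - 1 = -13$)
$L{\left(24 \right)} G = \frac{1}{2} \left(-13\right) = - \frac{13}{2}$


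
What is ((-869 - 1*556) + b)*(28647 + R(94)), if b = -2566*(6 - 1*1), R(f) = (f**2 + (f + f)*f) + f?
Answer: -787574495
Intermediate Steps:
R(f) = f + 3*f**2 (R(f) = (f**2 + (2*f)*f) + f = (f**2 + 2*f**2) + f = 3*f**2 + f = f + 3*f**2)
b = -12830 (b = -2566*(6 - 1) = -2566*5 = -12830)
((-869 - 1*556) + b)*(28647 + R(94)) = ((-869 - 1*556) - 12830)*(28647 + 94*(1 + 3*94)) = ((-869 - 556) - 12830)*(28647 + 94*(1 + 282)) = (-1425 - 12830)*(28647 + 94*283) = -14255*(28647 + 26602) = -14255*55249 = -787574495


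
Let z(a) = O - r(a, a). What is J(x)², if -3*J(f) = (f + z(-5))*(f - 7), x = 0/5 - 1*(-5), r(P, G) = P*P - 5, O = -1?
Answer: 1024/9 ≈ 113.78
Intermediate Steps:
r(P, G) = -5 + P² (r(P, G) = P² - 5 = -5 + P²)
z(a) = 4 - a² (z(a) = -1 - (-5 + a²) = -1 + (5 - a²) = 4 - a²)
x = 5 (x = 0*(⅕) + 5 = 0 + 5 = 5)
J(f) = -(-21 + f)*(-7 + f)/3 (J(f) = -(f + (4 - 1*(-5)²))*(f - 7)/3 = -(f + (4 - 1*25))*(-7 + f)/3 = -(f + (4 - 25))*(-7 + f)/3 = -(f - 21)*(-7 + f)/3 = -(-21 + f)*(-7 + f)/3)
J(x)² = (-49 - ⅓*5² + (28/3)*5)² = (-49 - ⅓*25 + 140/3)² = (-49 - 25/3 + 140/3)² = (-32/3)² = 1024/9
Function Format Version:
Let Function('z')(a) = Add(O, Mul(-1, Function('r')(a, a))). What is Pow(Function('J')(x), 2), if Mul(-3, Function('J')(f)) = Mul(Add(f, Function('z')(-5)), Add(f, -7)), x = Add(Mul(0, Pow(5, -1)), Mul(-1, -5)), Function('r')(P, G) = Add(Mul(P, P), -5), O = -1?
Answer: Rational(1024, 9) ≈ 113.78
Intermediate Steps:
Function('r')(P, G) = Add(-5, Pow(P, 2)) (Function('r')(P, G) = Add(Pow(P, 2), -5) = Add(-5, Pow(P, 2)))
Function('z')(a) = Add(4, Mul(-1, Pow(a, 2))) (Function('z')(a) = Add(-1, Mul(-1, Add(-5, Pow(a, 2)))) = Add(-1, Add(5, Mul(-1, Pow(a, 2)))) = Add(4, Mul(-1, Pow(a, 2))))
x = 5 (x = Add(Mul(0, Rational(1, 5)), 5) = Add(0, 5) = 5)
Function('J')(f) = Mul(Rational(-1, 3), Add(-21, f), Add(-7, f)) (Function('J')(f) = Mul(Rational(-1, 3), Mul(Add(f, Add(4, Mul(-1, Pow(-5, 2)))), Add(f, -7))) = Mul(Rational(-1, 3), Mul(Add(f, Add(4, Mul(-1, 25))), Add(-7, f))) = Mul(Rational(-1, 3), Mul(Add(f, Add(4, -25)), Add(-7, f))) = Mul(Rational(-1, 3), Mul(Add(f, -21), Add(-7, f))) = Mul(Rational(-1, 3), Mul(Add(-21, f), Add(-7, f))) = Mul(Rational(-1, 3), Add(-21, f), Add(-7, f)))
Pow(Function('J')(x), 2) = Pow(Add(-49, Mul(Rational(-1, 3), Pow(5, 2)), Mul(Rational(28, 3), 5)), 2) = Pow(Add(-49, Mul(Rational(-1, 3), 25), Rational(140, 3)), 2) = Pow(Add(-49, Rational(-25, 3), Rational(140, 3)), 2) = Pow(Rational(-32, 3), 2) = Rational(1024, 9)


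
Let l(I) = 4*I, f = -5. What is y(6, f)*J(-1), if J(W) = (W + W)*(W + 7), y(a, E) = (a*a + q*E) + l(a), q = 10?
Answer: -120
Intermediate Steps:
y(a, E) = a² + 4*a + 10*E (y(a, E) = (a*a + 10*E) + 4*a = (a² + 10*E) + 4*a = a² + 4*a + 10*E)
J(W) = 2*W*(7 + W) (J(W) = (2*W)*(7 + W) = 2*W*(7 + W))
y(6, f)*J(-1) = (6² + 4*6 + 10*(-5))*(2*(-1)*(7 - 1)) = (36 + 24 - 50)*(2*(-1)*6) = 10*(-12) = -120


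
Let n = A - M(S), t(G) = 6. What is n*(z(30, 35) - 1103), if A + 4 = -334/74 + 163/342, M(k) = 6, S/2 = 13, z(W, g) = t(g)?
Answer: 194852431/12654 ≈ 15398.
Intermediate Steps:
z(W, g) = 6
S = 26 (S = 2*13 = 26)
A = -101699/12654 (A = -4 + (-334/74 + 163/342) = -4 + (-334*1/74 + 163*(1/342)) = -4 + (-167/37 + 163/342) = -4 - 51083/12654 = -101699/12654 ≈ -8.0369)
n = -177623/12654 (n = -101699/12654 - 1*6 = -101699/12654 - 6 = -177623/12654 ≈ -14.037)
n*(z(30, 35) - 1103) = -177623*(6 - 1103)/12654 = -177623/12654*(-1097) = 194852431/12654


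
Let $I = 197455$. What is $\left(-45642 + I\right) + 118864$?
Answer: $270677$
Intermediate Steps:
$\left(-45642 + I\right) + 118864 = \left(-45642 + 197455\right) + 118864 = 151813 + 118864 = 270677$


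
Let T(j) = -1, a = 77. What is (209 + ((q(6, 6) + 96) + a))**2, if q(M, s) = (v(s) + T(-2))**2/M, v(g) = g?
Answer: 5368489/36 ≈ 1.4912e+5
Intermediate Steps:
q(M, s) = (-1 + s)**2/M (q(M, s) = (s - 1)**2/M = (-1 + s)**2/M)
(209 + ((q(6, 6) + 96) + a))**2 = (209 + (((-1 + 6)**2/6 + 96) + 77))**2 = (209 + (((1/6)*5**2 + 96) + 77))**2 = (209 + (((1/6)*25 + 96) + 77))**2 = (209 + ((25/6 + 96) + 77))**2 = (209 + (601/6 + 77))**2 = (209 + 1063/6)**2 = (2317/6)**2 = 5368489/36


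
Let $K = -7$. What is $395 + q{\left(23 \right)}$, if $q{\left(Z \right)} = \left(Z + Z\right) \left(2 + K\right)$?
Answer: $165$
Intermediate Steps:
$q{\left(Z \right)} = - 10 Z$ ($q{\left(Z \right)} = \left(Z + Z\right) \left(2 - 7\right) = 2 Z \left(-5\right) = - 10 Z$)
$395 + q{\left(23 \right)} = 395 - 230 = 165$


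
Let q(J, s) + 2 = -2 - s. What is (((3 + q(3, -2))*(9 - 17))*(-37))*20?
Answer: 5920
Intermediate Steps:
q(J, s) = -4 - s (q(J, s) = -2 + (-2 - s) = -4 - s)
(((3 + q(3, -2))*(9 - 17))*(-37))*20 = (((3 + (-4 - 1*(-2)))*(9 - 17))*(-37))*20 = (((3 + (-4 + 2))*(-8))*(-37))*20 = (((3 - 2)*(-8))*(-37))*20 = ((1*(-8))*(-37))*20 = -8*(-37)*20 = 296*20 = 5920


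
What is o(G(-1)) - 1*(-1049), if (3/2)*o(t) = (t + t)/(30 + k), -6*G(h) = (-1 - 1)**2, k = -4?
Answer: 122729/117 ≈ 1049.0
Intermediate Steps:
G(h) = -2/3 (G(h) = -(-1 - 1)**2/6 = -1/6*(-2)**2 = -1/6*4 = -2/3)
o(t) = 2*t/39 (o(t) = 2*((t + t)/(30 - 4))/3 = 2*((2*t)/26)/3 = 2*((2*t)*(1/26))/3 = 2*(t/13)/3 = 2*t/39)
o(G(-1)) - 1*(-1049) = (2/39)*(-2/3) - 1*(-1049) = -4/117 + 1049 = 122729/117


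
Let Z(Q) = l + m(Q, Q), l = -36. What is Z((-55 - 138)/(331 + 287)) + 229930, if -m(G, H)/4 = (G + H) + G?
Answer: 23679468/103 ≈ 2.2990e+5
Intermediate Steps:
m(G, H) = -8*G - 4*H (m(G, H) = -4*((G + H) + G) = -4*(H + 2*G) = -8*G - 4*H)
Z(Q) = -36 - 12*Q (Z(Q) = -36 + (-8*Q - 4*Q) = -36 - 12*Q)
Z((-55 - 138)/(331 + 287)) + 229930 = (-36 - 12*(-55 - 138)/(331 + 287)) + 229930 = (-36 - (-2316)/618) + 229930 = (-36 - 12*(-193/618)) + 229930 = (-36 + 386/103) + 229930 = -3322/103 + 229930 = 23679468/103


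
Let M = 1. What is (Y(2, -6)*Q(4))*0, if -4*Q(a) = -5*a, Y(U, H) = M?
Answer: 0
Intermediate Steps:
Y(U, H) = 1
Q(a) = 5*a/4 (Q(a) = -(-5)*a/4 = 5*a/4)
(Y(2, -6)*Q(4))*0 = (1*((5/4)*4))*0 = (1*5)*0 = 5*0 = 0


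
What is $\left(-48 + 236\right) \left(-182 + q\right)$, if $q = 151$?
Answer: $-5828$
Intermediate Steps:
$\left(-48 + 236\right) \left(-182 + q\right) = \left(-48 + 236\right) \left(-182 + 151\right) = 188 \left(-31\right) = -5828$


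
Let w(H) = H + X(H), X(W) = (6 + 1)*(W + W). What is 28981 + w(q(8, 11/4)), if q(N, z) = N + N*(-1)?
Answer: 28981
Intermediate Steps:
q(N, z) = 0 (q(N, z) = N - N = 0)
X(W) = 14*W (X(W) = 7*(2*W) = 14*W)
w(H) = 15*H (w(H) = H + 14*H = 15*H)
28981 + w(q(8, 11/4)) = 28981 + 15*0 = 28981 + 0 = 28981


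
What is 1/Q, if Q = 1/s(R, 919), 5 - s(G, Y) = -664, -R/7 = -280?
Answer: 669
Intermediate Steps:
R = 1960 (R = -7*(-280) = 1960)
s(G, Y) = 669 (s(G, Y) = 5 - 1*(-664) = 5 + 664 = 669)
Q = 1/669 ≈ 0.0014948
1/Q = 1/(1/669) = 669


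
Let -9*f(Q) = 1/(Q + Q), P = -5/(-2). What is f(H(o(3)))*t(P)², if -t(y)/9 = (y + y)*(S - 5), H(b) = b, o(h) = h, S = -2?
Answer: -3675/2 ≈ -1837.5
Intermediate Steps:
P = 5/2 (P = -5*(-½) = 5/2 ≈ 2.5000)
t(y) = 126*y (t(y) = -9*(y + y)*(-2 - 5) = -9*2*y*(-7) = -(-126)*y = 126*y)
f(Q) = -1/(18*Q) (f(Q) = -1/(9*(Q + Q)) = -1/(2*Q)/9 = -1/(18*Q))
f(H(o(3)))*t(P)² = (-1/18/3)*(126*(5/2))² = -1/18*⅓*315² = -1/54*99225 = -3675/2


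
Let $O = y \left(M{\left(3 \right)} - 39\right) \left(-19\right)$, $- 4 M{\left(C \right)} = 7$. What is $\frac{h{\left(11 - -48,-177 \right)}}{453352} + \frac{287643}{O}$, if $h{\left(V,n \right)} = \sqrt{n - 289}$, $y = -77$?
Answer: $- \frac{1150572}{238469} + \frac{i \sqrt{466}}{453352} \approx -4.8248 + 4.7616 \cdot 10^{-5} i$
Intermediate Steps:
$M{\left(C \right)} = - \frac{7}{4}$ ($M{\left(C \right)} = \left(- \frac{1}{4}\right) 7 = - \frac{7}{4}$)
$h{\left(V,n \right)} = \sqrt{-289 + n}$
$O = - \frac{238469}{4}$ ($O = - 77 \left(- \frac{7}{4} - 39\right) \left(-19\right) = \left(-77\right) \left(- \frac{163}{4}\right) \left(-19\right) = \frac{12551}{4} \left(-19\right) = - \frac{238469}{4} \approx -59617.0$)
$\frac{h{\left(11 - -48,-177 \right)}}{453352} + \frac{287643}{O} = \frac{\sqrt{-289 - 177}}{453352} + \frac{287643}{- \frac{238469}{4}} = \sqrt{-466} \cdot \frac{1}{453352} + 287643 \left(- \frac{4}{238469}\right) = i \sqrt{466} \cdot \frac{1}{453352} - \frac{1150572}{238469} = \frac{i \sqrt{466}}{453352} - \frac{1150572}{238469} = - \frac{1150572}{238469} + \frac{i \sqrt{466}}{453352}$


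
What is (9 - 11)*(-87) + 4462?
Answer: 4636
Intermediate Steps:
(9 - 11)*(-87) + 4462 = -2*(-87) + 4462 = 174 + 4462 = 4636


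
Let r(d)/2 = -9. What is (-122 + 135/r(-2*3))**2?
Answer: 67081/4 ≈ 16770.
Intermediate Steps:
r(d) = -18 (r(d) = 2*(-9) = -18)
(-122 + 135/r(-2*3))**2 = (-122 + 135/(-18))**2 = (-122 + 135*(-1/18))**2 = (-122 - 15/2)**2 = (-259/2)**2 = 67081/4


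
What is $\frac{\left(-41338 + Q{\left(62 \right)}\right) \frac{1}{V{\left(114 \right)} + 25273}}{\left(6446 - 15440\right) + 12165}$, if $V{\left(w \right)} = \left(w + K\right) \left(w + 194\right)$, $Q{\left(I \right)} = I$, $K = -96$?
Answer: $- \frac{41276}{97720707} \approx -0.00042239$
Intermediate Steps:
$V{\left(w \right)} = \left(-96 + w\right) \left(194 + w\right)$ ($V{\left(w \right)} = \left(w - 96\right) \left(w + 194\right) = \left(-96 + w\right) \left(194 + w\right)$)
$\frac{\left(-41338 + Q{\left(62 \right)}\right) \frac{1}{V{\left(114 \right)} + 25273}}{\left(6446 - 15440\right) + 12165} = \frac{\left(-41338 + 62\right) \frac{1}{\left(-18624 + 114^{2} + 98 \cdot 114\right) + 25273}}{\left(6446 - 15440\right) + 12165} = \frac{\left(-41276\right) \frac{1}{\left(-18624 + 12996 + 11172\right) + 25273}}{-8994 + 12165} = \frac{\left(-41276\right) \frac{1}{5544 + 25273}}{3171} = - \frac{41276}{30817} \cdot \frac{1}{3171} = \left(-41276\right) \frac{1}{30817} \cdot \frac{1}{3171} = \left(- \frac{41276}{30817}\right) \frac{1}{3171} = - \frac{41276}{97720707}$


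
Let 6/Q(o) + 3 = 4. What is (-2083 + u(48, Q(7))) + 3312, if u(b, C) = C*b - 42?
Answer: 1475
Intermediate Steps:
Q(o) = 6 (Q(o) = 6/(-3 + 4) = 6/1 = 6*1 = 6)
u(b, C) = -42 + C*b
(-2083 + u(48, Q(7))) + 3312 = (-2083 + (-42 + 6*48)) + 3312 = (-2083 + (-42 + 288)) + 3312 = (-2083 + 246) + 3312 = -1837 + 3312 = 1475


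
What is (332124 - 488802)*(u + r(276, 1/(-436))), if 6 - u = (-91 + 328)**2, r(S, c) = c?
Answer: 1918292498391/218 ≈ 8.7995e+9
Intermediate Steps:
u = -56163 (u = 6 - (-91 + 328)**2 = 6 - 1*237**2 = 6 - 1*56169 = 6 - 56169 = -56163)
(332124 - 488802)*(u + r(276, 1/(-436))) = (332124 - 488802)*(-56163 + 1/(-436)) = -156678*(-56163 - 1/436) = -156678*(-24487069/436) = 1918292498391/218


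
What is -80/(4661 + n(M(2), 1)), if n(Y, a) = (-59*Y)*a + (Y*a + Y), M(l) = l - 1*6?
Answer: -80/4889 ≈ -0.016363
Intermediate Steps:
M(l) = -6 + l (M(l) = l - 6 = -6 + l)
n(Y, a) = Y - 58*Y*a (n(Y, a) = -59*Y*a + (Y + Y*a) = Y - 58*Y*a)
-80/(4661 + n(M(2), 1)) = -80/(4661 + (-6 + 2)*(1 - 58*1)) = -80/(4661 - 4*(1 - 58)) = -80/(4661 - 4*(-57)) = -80/(4661 + 228) = -80/4889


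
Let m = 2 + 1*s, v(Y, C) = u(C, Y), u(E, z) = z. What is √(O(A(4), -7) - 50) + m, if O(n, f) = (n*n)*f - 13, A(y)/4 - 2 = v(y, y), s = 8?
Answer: 10 + 3*I*√455 ≈ 10.0 + 63.992*I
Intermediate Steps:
v(Y, C) = Y
A(y) = 8 + 4*y
O(n, f) = -13 + f*n² (O(n, f) = n²*f - 13 = f*n² - 13 = -13 + f*n²)
m = 10 (m = 2 + 1*8 = 2 + 8 = 10)
√(O(A(4), -7) - 50) + m = √((-13 - 7*(8 + 4*4)²) - 50) + 10 = √((-13 - 7*(8 + 16)²) - 50) + 10 = √((-13 - 7*24²) - 50) + 10 = √((-13 - 7*576) - 50) + 10 = √((-13 - 4032) - 50) + 10 = √(-4045 - 50) + 10 = √(-4095) + 10 = 3*I*√455 + 10 = 10 + 3*I*√455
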